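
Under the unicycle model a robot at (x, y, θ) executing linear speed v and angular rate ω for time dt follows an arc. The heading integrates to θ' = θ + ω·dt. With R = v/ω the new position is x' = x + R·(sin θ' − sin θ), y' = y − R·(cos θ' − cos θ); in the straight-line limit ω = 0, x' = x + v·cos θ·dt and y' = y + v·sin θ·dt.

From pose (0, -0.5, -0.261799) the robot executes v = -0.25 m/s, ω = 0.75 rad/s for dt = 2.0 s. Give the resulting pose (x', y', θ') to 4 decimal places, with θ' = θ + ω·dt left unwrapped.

(-0.4013, -0.7131, 1.2382)

θ' = -0.2618 + 0.75·2.0 = 1.2382
R = v/ω = -0.25/0.75 = -0.3333
x' = 0 + -0.3333·(sin 1.2382 − sin -0.2618) = -0.4013
y' = -0.5 − -0.3333·(cos 1.2382 − cos -0.2618) = -0.7131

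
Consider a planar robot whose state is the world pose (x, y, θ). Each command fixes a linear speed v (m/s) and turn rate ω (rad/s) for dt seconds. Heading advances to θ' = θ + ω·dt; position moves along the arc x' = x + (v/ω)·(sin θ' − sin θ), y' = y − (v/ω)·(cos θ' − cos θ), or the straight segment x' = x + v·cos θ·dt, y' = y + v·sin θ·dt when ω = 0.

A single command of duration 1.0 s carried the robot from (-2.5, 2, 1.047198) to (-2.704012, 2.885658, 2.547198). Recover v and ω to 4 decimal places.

v = 1.0000, ω = 1.5000

Δθ = 2.547198 − 1.047198 = 1.500000
ω = Δθ/dt = 1.500000/1.0 = 1.5000
R = −Δy/(cos θ' − cos θ) = 0.6667
v = R·ω = 0.6667·1.5000 = 1.0000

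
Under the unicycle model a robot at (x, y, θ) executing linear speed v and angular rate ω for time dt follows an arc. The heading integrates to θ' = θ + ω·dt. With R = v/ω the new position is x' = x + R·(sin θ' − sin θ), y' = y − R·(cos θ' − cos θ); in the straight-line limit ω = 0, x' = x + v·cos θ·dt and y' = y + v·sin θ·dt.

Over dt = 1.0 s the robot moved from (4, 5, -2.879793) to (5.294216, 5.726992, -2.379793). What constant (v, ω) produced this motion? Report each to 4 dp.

Δθ = -2.379793 − -2.879793 = 0.500000
ω = Δθ/dt = 0.500000/1.0 = 0.5000
R = Δx/(sin θ' − sin θ) = -3.0000
v = R·ω = -3.0000·0.5000 = -1.5000

v = -1.5000, ω = 0.5000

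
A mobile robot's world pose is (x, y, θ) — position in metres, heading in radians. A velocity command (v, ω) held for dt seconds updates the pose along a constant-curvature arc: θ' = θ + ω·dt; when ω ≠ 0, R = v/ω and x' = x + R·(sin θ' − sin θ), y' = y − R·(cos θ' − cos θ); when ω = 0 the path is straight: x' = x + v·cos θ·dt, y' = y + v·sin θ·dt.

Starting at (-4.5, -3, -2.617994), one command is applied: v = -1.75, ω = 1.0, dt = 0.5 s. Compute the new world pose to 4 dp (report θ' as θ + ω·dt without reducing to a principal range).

(-3.8805, -2.3950, -2.1180)

θ' = -2.6180 + 1.0·0.5 = -2.1180
R = v/ω = -1.75/1.0 = -1.7500
x' = -4.5 + -1.7500·(sin -2.1180 − sin -2.6180) = -3.8805
y' = -3 − -1.7500·(cos -2.1180 − cos -2.6180) = -2.3950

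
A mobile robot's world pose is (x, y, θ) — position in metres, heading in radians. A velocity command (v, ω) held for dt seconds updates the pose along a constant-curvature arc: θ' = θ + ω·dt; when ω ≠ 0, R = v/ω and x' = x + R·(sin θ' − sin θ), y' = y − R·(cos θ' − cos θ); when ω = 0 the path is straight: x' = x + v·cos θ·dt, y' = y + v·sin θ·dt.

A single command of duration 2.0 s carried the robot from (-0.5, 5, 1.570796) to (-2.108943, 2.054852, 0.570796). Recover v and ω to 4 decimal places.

Δθ = 0.570796 − 1.570796 = -1.000000
ω = Δθ/dt = -1.000000/2.0 = -0.5000
R = −Δy/(cos θ' − cos θ) = 3.5000
v = R·ω = 3.5000·-0.5000 = -1.7500

v = -1.7500, ω = -0.5000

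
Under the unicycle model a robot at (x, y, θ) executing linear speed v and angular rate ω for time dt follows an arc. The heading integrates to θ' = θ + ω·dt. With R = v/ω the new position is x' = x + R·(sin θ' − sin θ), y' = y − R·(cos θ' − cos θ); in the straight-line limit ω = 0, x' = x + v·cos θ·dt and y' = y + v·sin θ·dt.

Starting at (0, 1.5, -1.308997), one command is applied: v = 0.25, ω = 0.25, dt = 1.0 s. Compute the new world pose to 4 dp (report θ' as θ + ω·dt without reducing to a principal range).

(0.0941, 1.2691, -1.0590)

θ' = -1.3090 + 0.25·1.0 = -1.0590
R = v/ω = 0.25/0.25 = 1.0000
x' = 0 + 1.0000·(sin -1.0590 − sin -1.3090) = 0.0941
y' = 1.5 − 1.0000·(cos -1.0590 − cos -1.3090) = 1.2691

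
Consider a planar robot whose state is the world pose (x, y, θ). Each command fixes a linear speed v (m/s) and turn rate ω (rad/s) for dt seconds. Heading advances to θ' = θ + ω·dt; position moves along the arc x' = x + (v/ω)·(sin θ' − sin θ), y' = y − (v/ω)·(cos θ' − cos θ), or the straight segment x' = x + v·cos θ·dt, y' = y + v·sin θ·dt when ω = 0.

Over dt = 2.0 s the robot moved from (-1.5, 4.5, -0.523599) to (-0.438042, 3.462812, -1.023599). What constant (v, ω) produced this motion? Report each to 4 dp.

Δθ = -1.023599 − -0.523599 = -0.500000
ω = Δθ/dt = -0.500000/2.0 = -0.2500
R = Δx/(sin θ' − sin θ) = -3.0000
v = R·ω = -3.0000·-0.2500 = 0.7500

v = 0.7500, ω = -0.2500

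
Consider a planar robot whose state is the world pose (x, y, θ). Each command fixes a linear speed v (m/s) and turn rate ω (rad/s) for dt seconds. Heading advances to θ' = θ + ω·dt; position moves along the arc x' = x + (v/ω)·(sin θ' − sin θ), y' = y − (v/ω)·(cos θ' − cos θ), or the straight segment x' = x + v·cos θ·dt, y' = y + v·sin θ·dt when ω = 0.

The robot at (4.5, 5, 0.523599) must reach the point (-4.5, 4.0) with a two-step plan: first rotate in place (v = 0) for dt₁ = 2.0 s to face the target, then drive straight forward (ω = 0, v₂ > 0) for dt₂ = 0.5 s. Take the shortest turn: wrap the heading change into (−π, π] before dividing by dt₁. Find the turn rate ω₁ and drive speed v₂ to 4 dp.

heading to target = atan2(4−5, -4.5−4.5) = -3.0309
Δθ = wrap(-3.0309 − 0.5236) = 2.7287; ω₁ = Δθ/dt₁ = 1.3643
distance = √((-4.5−4.5)² + (4−5)²) = 9.0554; v₂ = distance/dt₂ = 18.1108

ω₁ = 1.3643, v₂ = 18.1108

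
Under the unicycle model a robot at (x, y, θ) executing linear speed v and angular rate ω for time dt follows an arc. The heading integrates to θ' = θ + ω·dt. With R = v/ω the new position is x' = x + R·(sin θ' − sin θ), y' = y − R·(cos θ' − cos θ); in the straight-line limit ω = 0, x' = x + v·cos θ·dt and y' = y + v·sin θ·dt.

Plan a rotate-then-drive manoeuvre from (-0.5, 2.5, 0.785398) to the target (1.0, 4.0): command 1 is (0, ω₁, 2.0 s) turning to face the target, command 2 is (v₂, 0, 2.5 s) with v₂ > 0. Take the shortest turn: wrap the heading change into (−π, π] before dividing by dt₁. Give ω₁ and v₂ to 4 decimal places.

heading to target = atan2(4−2.5, 1−-0.5) = 0.7854
Δθ = wrap(0.7854 − 0.7854) = 0.0000; ω₁ = Δθ/dt₁ = 0.0000
distance = √((1−-0.5)² + (4−2.5)²) = 2.1213; v₂ = distance/dt₂ = 0.8485

ω₁ = 0.0000, v₂ = 0.8485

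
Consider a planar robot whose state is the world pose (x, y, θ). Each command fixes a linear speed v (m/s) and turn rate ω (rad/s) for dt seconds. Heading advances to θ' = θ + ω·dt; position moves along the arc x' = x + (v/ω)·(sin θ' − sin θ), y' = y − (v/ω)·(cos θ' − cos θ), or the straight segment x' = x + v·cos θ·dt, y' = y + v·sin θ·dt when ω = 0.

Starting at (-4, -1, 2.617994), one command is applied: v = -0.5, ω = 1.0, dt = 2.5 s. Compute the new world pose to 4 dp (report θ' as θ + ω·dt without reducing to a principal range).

θ' = 2.6180 + 1.0·2.5 = 5.1180
R = v/ω = -0.5/1.0 = -0.5000
x' = -4 + -0.5000·(sin 5.1180 − sin 2.6180) = -3.2906
y' = -1 − -0.5000·(cos 5.1180 − cos 2.6180) = -0.3697

(-3.2906, -0.3697, 5.1180)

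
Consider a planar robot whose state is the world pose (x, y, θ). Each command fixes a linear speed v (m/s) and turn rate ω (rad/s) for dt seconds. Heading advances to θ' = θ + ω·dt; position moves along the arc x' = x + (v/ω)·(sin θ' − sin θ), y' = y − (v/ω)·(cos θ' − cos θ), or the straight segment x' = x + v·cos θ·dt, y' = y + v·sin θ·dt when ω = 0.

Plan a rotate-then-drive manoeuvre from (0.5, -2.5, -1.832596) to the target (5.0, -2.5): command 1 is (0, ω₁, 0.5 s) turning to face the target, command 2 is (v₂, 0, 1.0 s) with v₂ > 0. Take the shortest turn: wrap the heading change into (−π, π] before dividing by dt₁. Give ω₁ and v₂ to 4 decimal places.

ω₁ = 3.6652, v₂ = 4.5000

heading to target = atan2(-2.5−-2.5, 5−0.5) = 0.0000
Δθ = wrap(0.0000 − -1.8326) = 1.8326; ω₁ = Δθ/dt₁ = 3.6652
distance = √((5−0.5)² + (-2.5−-2.5)²) = 4.5000; v₂ = distance/dt₂ = 4.5000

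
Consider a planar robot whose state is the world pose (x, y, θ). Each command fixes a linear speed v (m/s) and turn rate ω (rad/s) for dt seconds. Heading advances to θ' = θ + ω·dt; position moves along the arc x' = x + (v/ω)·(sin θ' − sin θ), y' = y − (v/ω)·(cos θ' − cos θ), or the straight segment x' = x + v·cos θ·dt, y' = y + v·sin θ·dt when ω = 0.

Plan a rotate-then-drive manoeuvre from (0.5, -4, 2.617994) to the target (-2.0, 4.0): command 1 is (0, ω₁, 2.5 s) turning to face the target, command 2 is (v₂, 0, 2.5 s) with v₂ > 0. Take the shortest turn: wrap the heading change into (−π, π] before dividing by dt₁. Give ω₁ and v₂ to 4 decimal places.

heading to target = atan2(4−-4, -2−0.5) = 1.8737
Δθ = wrap(1.8737 − 2.6180) = -0.7443; ω₁ = Δθ/dt₁ = -0.2977
distance = √((-2−0.5)² + (4−-4)²) = 8.3815; v₂ = distance/dt₂ = 3.3526

ω₁ = -0.2977, v₂ = 3.3526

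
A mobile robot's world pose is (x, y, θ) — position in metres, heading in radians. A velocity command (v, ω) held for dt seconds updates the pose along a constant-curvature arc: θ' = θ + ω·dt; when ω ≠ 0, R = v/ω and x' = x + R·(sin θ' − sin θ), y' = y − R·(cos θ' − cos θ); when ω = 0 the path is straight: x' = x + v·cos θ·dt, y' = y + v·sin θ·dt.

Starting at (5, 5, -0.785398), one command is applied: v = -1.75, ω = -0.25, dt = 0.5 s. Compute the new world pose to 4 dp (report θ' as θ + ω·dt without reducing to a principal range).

θ' = -0.7854 + -0.25·0.5 = -0.9104
R = v/ω = -1.75/-0.25 = 7.0000
x' = 5 + 7.0000·(sin -0.9104 − sin -0.7854) = 4.4215
y' = 5 − 7.0000·(cos -0.9104 − cos -0.7854) = 5.6557

(4.4215, 5.6557, -0.9104)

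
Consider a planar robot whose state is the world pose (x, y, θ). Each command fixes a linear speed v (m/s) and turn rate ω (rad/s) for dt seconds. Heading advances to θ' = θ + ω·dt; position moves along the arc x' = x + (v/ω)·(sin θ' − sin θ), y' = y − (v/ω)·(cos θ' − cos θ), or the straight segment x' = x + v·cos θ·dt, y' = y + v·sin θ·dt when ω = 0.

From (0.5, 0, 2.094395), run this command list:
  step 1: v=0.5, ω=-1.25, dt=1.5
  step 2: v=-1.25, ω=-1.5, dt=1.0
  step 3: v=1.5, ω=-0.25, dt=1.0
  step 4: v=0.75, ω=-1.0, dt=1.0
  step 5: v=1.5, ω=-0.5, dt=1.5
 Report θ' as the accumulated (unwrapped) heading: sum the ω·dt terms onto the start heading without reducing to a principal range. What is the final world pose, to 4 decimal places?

(-2.4303, -1.4687, -3.2806)

step 1: θ'=0.2194 (R=-0.4000) → pose (0.7594, 0.5904, 0.2194)
step 2: θ'=-1.2806 (R=0.8333) → pose (-0.2205, 1.1653, -1.2806)
step 3: θ'=-1.5306 (R=-6.0000) → pose (0.0255, -0.3104, -1.5306)
step 4: θ'=-2.5306 (R=-0.7500) → pose (-0.2936, -0.9549, -2.5306)
step 5: θ'=-3.2806 (R=-3.0000) → pose (-2.4303, -1.4687, -3.2806)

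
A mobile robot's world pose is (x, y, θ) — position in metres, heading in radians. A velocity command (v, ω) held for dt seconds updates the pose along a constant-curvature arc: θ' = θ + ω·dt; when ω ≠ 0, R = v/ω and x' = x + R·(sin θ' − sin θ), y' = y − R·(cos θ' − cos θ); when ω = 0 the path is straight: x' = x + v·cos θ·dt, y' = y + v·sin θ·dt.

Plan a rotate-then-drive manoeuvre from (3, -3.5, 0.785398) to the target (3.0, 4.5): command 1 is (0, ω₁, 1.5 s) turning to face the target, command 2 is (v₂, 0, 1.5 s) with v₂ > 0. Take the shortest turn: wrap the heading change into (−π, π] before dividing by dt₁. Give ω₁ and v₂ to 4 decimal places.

ω₁ = 0.5236, v₂ = 5.3333

heading to target = atan2(4.5−-3.5, 3−3) = 1.5708
Δθ = wrap(1.5708 − 0.7854) = 0.7854; ω₁ = Δθ/dt₁ = 0.5236
distance = √((3−3)² + (4.5−-3.5)²) = 8.0000; v₂ = distance/dt₂ = 5.3333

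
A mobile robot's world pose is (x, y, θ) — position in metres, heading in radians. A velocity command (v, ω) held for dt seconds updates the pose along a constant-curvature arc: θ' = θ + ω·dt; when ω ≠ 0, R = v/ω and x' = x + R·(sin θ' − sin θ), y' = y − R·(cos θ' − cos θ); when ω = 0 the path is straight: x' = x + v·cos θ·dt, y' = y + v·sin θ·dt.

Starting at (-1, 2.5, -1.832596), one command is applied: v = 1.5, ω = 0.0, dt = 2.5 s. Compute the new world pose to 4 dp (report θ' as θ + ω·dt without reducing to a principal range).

(-1.9706, -1.1222, -1.8326)

θ' = -1.8326 + 0.0·2.5 = -1.8326
ω = 0 → straight: x' = -1 + 1.5·cos(-1.8326)·2.5 = -1.9706
y' = 2.5 + 1.5·sin(-1.8326)·2.5 = -1.1222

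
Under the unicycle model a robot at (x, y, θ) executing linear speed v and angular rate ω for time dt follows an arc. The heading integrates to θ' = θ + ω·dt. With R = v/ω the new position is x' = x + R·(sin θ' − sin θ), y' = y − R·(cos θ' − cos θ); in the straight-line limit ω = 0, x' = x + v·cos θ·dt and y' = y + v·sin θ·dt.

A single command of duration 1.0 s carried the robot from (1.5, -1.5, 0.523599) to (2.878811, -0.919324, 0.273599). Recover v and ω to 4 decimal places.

v = 1.5000, ω = -0.2500

Δθ = 0.273599 − 0.523599 = -0.250000
ω = Δθ/dt = -0.250000/1.0 = -0.2500
R = Δx/(sin θ' − sin θ) = -6.0000
v = R·ω = -6.0000·-0.2500 = 1.5000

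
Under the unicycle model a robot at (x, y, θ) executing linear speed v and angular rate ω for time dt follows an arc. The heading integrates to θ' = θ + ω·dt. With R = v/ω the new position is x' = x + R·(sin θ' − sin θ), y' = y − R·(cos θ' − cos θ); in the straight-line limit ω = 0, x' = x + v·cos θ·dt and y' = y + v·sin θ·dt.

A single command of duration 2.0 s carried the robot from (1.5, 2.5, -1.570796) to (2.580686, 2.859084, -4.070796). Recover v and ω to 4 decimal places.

Δθ = -4.070796 − -1.570796 = -2.500000
ω = Δθ/dt = -2.500000/2.0 = -1.2500
R = Δx/(sin θ' − sin θ) = 0.6000
v = R·ω = 0.6000·-1.2500 = -0.7500

v = -0.7500, ω = -1.2500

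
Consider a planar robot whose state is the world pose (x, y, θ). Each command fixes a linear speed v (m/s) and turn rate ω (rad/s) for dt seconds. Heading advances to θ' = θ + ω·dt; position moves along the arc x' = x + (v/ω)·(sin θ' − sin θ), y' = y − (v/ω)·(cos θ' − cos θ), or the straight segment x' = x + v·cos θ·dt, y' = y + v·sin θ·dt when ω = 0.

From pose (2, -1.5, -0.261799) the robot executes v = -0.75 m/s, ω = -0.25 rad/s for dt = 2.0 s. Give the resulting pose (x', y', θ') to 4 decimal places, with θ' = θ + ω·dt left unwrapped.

(0.7058, -0.7730, -0.7618)

θ' = -0.2618 + -0.25·2.0 = -0.7618
R = v/ω = -0.75/-0.25 = 3.0000
x' = 2 + 3.0000·(sin -0.7618 − sin -0.2618) = 0.7058
y' = -1.5 − 3.0000·(cos -0.7618 − cos -0.2618) = -0.7730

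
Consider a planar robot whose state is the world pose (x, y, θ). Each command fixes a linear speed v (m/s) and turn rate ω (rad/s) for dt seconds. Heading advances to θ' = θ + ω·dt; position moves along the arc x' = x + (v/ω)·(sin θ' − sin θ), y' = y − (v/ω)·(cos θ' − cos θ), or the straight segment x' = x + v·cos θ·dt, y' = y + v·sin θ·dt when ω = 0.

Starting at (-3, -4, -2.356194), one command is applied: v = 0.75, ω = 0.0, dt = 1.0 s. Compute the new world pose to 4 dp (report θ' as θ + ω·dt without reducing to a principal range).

(-3.5303, -4.5303, -2.3562)

θ' = -2.3562 + 0.0·1.0 = -2.3562
ω = 0 → straight: x' = -3 + 0.75·cos(-2.3562)·1.0 = -3.5303
y' = -4 + 0.75·sin(-2.3562)·1.0 = -4.5303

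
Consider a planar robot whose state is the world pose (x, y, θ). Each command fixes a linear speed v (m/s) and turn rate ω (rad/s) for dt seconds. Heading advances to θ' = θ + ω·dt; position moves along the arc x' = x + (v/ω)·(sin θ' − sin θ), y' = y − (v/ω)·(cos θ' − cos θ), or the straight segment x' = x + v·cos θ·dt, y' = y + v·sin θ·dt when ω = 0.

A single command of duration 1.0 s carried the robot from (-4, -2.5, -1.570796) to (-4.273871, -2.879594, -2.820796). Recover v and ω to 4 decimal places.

Δθ = -2.820796 − -1.570796 = -1.250000
ω = Δθ/dt = -1.250000/1.0 = -1.2500
R = −Δy/(cos θ' − cos θ) = -0.4000
v = R·ω = -0.4000·-1.2500 = 0.5000

v = 0.5000, ω = -1.2500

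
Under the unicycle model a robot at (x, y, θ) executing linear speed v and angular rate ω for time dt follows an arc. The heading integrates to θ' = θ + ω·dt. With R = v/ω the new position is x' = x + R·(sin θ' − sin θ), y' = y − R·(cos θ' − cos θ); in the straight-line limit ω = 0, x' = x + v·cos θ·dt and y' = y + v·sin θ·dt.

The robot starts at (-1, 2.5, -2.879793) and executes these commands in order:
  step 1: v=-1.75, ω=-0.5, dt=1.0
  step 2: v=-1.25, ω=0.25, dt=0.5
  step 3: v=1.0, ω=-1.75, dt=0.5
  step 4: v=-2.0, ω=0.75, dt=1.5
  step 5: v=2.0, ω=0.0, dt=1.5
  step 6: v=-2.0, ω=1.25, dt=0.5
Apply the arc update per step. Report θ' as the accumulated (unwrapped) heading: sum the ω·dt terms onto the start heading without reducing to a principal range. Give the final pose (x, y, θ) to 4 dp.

step 1: θ'=-3.3798 (R=3.5000) → pose (0.7317, 2.5204, -3.3798)
step 2: θ'=-3.2548 (R=-5.0000) → pose (1.3467, 2.4113, -3.2548)
step 3: θ'=-4.1298 (R=-0.5714) → pose (0.9341, 2.6646, -4.1298)
step 4: θ'=-3.0048 (R=-2.6667) → pose (3.5245, 1.4901, -3.0048)
step 5: θ'=-3.0048 (straight) → pose (0.5525, 1.0809, -3.0048)
step 6: θ'=-2.3798 (R=-1.6000) → pose (1.4387, 1.5082, -2.3798)

(1.4387, 1.5082, -2.3798)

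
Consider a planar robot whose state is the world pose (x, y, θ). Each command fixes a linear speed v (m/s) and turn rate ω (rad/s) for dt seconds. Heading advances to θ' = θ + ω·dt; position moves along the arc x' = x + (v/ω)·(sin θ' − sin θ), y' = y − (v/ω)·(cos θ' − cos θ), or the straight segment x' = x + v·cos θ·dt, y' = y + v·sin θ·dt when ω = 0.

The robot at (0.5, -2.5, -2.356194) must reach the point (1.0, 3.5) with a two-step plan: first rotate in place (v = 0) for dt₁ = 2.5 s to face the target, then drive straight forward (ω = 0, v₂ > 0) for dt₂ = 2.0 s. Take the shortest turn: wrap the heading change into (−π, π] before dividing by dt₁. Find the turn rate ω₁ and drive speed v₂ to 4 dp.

ω₁ = -0.9757, v₂ = 3.0104

heading to target = atan2(3.5−-2.5, 1−0.5) = 1.4877
Δθ = wrap(1.4877 − -2.3562) = -2.4393; ω₁ = Δθ/dt₁ = -0.9757
distance = √((1−0.5)² + (3.5−-2.5)²) = 6.0208; v₂ = distance/dt₂ = 3.0104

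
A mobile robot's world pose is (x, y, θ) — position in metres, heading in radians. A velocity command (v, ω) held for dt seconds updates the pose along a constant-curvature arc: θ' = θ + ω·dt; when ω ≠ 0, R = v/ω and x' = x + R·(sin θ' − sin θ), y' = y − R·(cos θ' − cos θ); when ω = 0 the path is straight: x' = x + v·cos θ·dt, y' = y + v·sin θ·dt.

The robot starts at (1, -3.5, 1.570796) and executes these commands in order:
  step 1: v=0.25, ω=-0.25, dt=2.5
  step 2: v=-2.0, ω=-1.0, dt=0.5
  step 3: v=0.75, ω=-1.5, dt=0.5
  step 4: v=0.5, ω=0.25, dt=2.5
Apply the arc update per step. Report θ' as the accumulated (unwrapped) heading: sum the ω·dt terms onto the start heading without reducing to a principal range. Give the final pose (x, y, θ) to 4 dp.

step 1: θ'=0.9458 (R=-1.0000) → pose (1.1890, -2.9149, 0.9458)
step 2: θ'=0.4458 (R=2.0000) → pose (0.4295, -3.5492, 0.4458)
step 3: θ'=-0.3042 (R=-0.5000) → pose (0.7948, -3.5233, -0.3042)
step 4: θ'=0.3208 (R=2.0000) → pose (2.0245, -3.5131, 0.3208)

(2.0245, -3.5131, 0.3208)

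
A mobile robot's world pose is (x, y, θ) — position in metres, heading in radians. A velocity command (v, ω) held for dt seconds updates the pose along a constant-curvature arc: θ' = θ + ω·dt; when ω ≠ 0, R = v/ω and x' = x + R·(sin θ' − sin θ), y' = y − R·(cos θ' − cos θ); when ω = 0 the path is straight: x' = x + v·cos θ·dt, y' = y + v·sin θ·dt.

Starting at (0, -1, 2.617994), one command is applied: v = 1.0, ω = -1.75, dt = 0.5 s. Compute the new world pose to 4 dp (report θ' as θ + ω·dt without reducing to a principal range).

(-0.2773, -0.6030, 1.7430)

θ' = 2.6180 + -1.75·0.5 = 1.7430
R = v/ω = 1.0/-1.75 = -0.5714
x' = 0 + -0.5714·(sin 1.7430 − sin 2.6180) = -0.2773
y' = -1 − -0.5714·(cos 1.7430 − cos 2.6180) = -0.6030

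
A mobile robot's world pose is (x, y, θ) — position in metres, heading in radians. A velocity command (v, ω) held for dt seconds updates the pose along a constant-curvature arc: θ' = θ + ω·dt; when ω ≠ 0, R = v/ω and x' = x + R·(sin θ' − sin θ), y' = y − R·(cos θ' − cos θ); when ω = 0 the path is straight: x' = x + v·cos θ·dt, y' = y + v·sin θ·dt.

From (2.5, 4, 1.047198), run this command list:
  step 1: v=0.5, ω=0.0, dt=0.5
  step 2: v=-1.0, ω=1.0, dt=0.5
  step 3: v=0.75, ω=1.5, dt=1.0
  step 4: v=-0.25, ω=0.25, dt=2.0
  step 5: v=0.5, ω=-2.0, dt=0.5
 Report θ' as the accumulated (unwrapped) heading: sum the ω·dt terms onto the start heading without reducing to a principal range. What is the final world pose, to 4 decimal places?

(2.2888, 4.3490, 2.5472)

step 1: θ'=1.0472 (straight) → pose (2.6250, 4.2165, 1.0472)
step 2: θ'=1.5472 (R=-1.0000) → pose (2.4913, 3.7401, 1.5472)
step 3: θ'=3.0472 (R=0.5000) → pose (2.0386, 4.2497, 3.0472)
step 4: θ'=3.5472 (R=-1.0000) → pose (2.5274, 4.3264, 3.5472)
step 5: θ'=2.5472 (R=-0.2500) → pose (2.2888, 4.3490, 2.5472)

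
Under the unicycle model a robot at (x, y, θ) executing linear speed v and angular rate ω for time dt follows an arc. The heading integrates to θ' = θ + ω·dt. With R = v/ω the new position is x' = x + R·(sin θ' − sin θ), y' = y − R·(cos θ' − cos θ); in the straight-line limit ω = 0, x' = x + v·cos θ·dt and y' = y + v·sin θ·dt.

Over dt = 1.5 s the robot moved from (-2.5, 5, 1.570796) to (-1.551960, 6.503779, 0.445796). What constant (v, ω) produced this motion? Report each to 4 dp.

Δθ = 0.445796 − 1.570796 = -1.125000
ω = Δθ/dt = -1.125000/1.5 = -0.7500
R = −Δy/(cos θ' − cos θ) = -1.6667
v = R·ω = -1.6667·-0.7500 = 1.2500

v = 1.2500, ω = -0.7500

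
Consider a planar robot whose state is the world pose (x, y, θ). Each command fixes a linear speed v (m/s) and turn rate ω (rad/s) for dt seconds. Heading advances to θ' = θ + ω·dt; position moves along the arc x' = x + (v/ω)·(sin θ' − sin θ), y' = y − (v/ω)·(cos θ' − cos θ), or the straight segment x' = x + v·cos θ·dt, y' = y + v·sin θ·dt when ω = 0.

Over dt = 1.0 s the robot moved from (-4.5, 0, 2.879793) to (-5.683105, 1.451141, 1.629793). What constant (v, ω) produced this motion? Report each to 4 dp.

v = 2.0000, ω = -1.2500

Δθ = 1.629793 − 2.879793 = -1.250000
ω = Δθ/dt = -1.250000/1.0 = -1.2500
R = −Δy/(cos θ' − cos θ) = -1.6000
v = R·ω = -1.6000·-1.2500 = 2.0000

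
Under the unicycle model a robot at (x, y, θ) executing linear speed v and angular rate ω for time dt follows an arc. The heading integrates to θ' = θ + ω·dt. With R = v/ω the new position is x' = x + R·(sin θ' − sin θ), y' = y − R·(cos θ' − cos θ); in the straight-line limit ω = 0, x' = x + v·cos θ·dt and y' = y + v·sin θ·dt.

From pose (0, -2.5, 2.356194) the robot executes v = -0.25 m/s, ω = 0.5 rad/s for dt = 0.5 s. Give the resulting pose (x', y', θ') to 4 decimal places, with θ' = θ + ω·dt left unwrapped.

(0.0985, -2.5765, 2.6062)

θ' = 2.3562 + 0.5·0.5 = 2.6062
R = v/ω = -0.25/0.5 = -0.5000
x' = 0 + -0.5000·(sin 2.6062 − sin 2.3562) = 0.0985
y' = -2.5 − -0.5000·(cos 2.6062 − cos 2.3562) = -2.5765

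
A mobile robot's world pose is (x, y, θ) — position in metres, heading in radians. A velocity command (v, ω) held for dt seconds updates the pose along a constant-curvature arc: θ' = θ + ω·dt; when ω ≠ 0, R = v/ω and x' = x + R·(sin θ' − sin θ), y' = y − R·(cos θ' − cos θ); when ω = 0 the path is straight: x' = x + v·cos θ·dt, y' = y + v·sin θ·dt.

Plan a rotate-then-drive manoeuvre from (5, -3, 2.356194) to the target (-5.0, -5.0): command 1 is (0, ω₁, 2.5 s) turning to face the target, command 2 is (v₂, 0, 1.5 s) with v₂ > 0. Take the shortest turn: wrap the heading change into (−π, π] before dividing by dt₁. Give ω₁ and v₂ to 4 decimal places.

heading to target = atan2(-5−-3, -5−5) = -2.9442
Δθ = wrap(-2.9442 − 2.3562) = 0.9828; ω₁ = Δθ/dt₁ = 0.3931
distance = √((-5−5)² + (-5−-3)²) = 10.1980; v₂ = distance/dt₂ = 6.7987

ω₁ = 0.3931, v₂ = 6.7987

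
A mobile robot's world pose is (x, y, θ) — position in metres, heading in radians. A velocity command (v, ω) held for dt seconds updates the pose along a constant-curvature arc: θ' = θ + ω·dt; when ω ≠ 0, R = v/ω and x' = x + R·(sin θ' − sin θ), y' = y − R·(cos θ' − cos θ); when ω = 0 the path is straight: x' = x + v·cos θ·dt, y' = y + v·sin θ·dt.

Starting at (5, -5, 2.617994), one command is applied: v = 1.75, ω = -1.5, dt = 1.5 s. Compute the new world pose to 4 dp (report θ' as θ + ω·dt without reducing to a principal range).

(5.1636, -2.9011, 0.3680)

θ' = 2.6180 + -1.5·1.5 = 0.3680
R = v/ω = 1.75/-1.5 = -1.1667
x' = 5 + -1.1667·(sin 0.3680 − sin 2.6180) = 5.1636
y' = -5 − -1.1667·(cos 0.3680 − cos 2.6180) = -2.9011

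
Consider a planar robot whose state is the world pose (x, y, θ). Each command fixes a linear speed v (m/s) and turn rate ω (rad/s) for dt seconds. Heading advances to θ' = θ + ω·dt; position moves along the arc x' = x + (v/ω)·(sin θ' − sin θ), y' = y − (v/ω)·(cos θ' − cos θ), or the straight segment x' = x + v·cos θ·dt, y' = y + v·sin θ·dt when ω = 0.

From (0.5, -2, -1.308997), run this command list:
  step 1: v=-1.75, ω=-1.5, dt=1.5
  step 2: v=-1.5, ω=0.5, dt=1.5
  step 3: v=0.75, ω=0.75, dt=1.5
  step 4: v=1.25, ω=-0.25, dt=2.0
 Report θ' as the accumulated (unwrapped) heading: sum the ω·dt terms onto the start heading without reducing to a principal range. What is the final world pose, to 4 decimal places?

step 1: θ'=-3.5590 (R=1.1667) → pose (2.0999, -0.6315, -3.5590)
step 2: θ'=-2.8090 (R=-3.0000) → pose (4.2955, -0.7247, -2.8090)
step 3: θ'=-1.6840 (R=1.0000) → pose (3.6284, -1.5569, -1.6840)
step 4: θ'=-2.1840 (R=-5.0000) → pose (2.7495, -3.8696, -2.1840)

(2.7495, -3.8696, -2.1840)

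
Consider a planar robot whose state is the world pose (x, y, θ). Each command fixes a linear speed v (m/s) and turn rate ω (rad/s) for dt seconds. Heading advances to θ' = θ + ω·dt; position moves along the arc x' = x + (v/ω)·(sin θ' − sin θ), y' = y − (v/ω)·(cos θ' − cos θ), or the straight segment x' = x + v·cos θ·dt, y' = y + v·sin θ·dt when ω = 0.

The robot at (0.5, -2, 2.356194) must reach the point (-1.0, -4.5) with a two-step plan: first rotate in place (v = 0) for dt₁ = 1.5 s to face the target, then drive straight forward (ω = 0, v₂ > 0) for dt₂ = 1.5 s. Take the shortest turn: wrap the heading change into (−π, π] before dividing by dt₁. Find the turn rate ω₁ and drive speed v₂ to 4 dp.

ω₁ = 1.2105, v₂ = 1.9437

heading to target = atan2(-4.5−-2, -1−0.5) = -2.1112
Δθ = wrap(-2.1112 − 2.3562) = 1.8158; ω₁ = Δθ/dt₁ = 1.2105
distance = √((-1−0.5)² + (-4.5−-2)²) = 2.9155; v₂ = distance/dt₂ = 1.9437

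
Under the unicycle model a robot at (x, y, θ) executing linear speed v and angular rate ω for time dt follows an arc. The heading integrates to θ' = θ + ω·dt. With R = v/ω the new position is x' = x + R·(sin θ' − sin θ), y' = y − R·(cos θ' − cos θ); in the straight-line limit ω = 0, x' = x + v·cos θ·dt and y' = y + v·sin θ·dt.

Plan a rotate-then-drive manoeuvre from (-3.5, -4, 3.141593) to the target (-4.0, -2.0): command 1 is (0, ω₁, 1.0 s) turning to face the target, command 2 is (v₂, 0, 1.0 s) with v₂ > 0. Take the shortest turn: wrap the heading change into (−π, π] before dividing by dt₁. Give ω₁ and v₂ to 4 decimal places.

ω₁ = -1.3258, v₂ = 2.0616

heading to target = atan2(-2−-4, -4−-3.5) = 1.8158
Δθ = wrap(1.8158 − 3.1416) = -1.3258; ω₁ = Δθ/dt₁ = -1.3258
distance = √((-4−-3.5)² + (-2−-4)²) = 2.0616; v₂ = distance/dt₂ = 2.0616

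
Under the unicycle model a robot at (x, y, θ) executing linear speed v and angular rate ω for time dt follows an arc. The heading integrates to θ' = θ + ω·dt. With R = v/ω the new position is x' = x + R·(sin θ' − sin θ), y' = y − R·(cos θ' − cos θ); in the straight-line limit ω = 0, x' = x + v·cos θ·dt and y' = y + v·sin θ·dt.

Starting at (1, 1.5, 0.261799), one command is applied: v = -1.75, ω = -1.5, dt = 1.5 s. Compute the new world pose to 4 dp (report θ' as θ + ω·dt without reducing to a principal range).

θ' = 0.2618 + -1.5·1.5 = -1.9882
R = v/ω = -1.75/-1.5 = 1.1667
x' = 1 + 1.1667·(sin -1.9882 − sin 0.2618) = -0.3685
y' = 1.5 − 1.1667·(cos -1.9882 − cos 0.2618) = 3.0999

(-0.3685, 3.0999, -1.9882)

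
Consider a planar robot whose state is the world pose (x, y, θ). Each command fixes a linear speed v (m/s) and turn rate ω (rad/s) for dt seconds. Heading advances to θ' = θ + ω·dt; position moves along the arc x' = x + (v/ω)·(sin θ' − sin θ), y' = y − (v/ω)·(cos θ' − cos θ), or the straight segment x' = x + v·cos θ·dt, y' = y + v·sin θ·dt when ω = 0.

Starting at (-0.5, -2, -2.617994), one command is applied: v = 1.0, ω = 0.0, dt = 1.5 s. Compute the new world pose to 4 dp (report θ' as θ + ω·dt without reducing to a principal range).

(-1.7990, -2.7500, -2.6180)

θ' = -2.6180 + 0.0·1.5 = -2.6180
ω = 0 → straight: x' = -0.5 + 1.0·cos(-2.6180)·1.5 = -1.7990
y' = -2 + 1.0·sin(-2.6180)·1.5 = -2.7500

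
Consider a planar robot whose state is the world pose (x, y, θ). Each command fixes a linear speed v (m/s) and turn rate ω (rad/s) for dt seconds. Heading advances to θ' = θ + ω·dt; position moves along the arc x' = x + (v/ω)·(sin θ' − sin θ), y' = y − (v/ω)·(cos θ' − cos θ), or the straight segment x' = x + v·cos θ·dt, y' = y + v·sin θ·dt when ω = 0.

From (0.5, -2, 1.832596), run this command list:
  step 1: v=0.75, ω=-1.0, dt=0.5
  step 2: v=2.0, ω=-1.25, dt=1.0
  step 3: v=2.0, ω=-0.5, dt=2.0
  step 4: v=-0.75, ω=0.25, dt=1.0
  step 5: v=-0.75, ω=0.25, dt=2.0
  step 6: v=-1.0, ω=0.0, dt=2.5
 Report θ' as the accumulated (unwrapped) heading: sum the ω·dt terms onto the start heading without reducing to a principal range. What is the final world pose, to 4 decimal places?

(1.0773, -0.4158, -0.1674)

step 1: θ'=1.3326 (R=-0.7500) → pose (0.4956, -1.6289, 1.3326)
step 2: θ'=0.0826 (R=-1.6000) → pose (1.9184, -0.4119, 0.0826)
step 3: θ'=-0.9174 (R=-4.0000) → pose (5.4246, -1.9667, -0.9174)
step 4: θ'=-0.6674 (R=-3.0000) → pose (4.8993, -1.4341, -0.6674)
step 5: θ'=-0.1674 (R=-3.0000) → pose (3.5423, -0.8323, -0.1674)
step 6: θ'=-0.1674 (straight) → pose (1.0773, -0.4158, -0.1674)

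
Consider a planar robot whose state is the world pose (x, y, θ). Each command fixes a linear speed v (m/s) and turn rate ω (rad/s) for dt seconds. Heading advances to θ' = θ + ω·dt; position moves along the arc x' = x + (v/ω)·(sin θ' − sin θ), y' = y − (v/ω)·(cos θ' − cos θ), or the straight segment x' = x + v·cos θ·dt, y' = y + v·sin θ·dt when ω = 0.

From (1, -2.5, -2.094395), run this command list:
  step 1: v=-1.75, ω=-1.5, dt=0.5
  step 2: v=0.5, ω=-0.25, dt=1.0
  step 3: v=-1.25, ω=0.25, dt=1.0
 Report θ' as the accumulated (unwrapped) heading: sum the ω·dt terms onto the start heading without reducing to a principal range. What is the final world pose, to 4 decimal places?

(2.4057, -1.8396, -2.8444)

step 1: θ'=-2.8444 (R=1.1667) → pose (1.6687, -1.9678, -2.8444)
step 2: θ'=-3.0944 (R=-2.0000) → pose (1.1774, -2.0533, -3.0944)
step 3: θ'=-2.8444 (R=-5.0000) → pose (2.4057, -1.8396, -2.8444)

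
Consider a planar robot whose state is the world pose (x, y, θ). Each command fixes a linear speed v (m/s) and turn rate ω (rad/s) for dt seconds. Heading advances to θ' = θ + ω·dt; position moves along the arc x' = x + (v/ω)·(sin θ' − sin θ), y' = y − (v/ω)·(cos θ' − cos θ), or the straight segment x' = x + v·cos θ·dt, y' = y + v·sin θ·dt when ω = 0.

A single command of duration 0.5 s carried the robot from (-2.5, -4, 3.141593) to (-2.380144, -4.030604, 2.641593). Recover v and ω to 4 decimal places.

Δθ = 2.641593 − 3.141593 = -0.500000
ω = Δθ/dt = -0.500000/0.5 = -1.0000
R = Δx/(sin θ' − sin θ) = 0.2500
v = R·ω = 0.2500·-1.0000 = -0.2500

v = -0.2500, ω = -1.0000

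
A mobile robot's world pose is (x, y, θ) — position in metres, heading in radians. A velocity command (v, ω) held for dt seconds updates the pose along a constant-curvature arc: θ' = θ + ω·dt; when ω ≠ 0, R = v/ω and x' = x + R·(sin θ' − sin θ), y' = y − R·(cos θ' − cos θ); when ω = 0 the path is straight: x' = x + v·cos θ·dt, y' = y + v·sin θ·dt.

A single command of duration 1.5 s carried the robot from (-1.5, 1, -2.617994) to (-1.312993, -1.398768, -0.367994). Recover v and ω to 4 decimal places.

v = 2.0000, ω = 1.5000

Δθ = -0.367994 − -2.617994 = 2.250000
ω = Δθ/dt = 2.250000/1.5 = 1.5000
R = −Δy/(cos θ' − cos θ) = 1.3333
v = R·ω = 1.3333·1.5000 = 2.0000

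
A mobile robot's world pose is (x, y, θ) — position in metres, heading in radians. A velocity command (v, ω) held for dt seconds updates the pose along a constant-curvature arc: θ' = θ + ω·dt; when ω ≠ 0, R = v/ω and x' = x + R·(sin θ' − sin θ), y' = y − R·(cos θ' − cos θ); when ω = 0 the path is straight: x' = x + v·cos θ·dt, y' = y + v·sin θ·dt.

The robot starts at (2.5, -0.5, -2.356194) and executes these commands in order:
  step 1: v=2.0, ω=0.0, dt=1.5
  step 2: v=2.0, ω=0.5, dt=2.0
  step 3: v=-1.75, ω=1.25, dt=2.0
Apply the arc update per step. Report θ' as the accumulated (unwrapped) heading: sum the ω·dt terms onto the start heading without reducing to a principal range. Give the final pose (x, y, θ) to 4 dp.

step 1: θ'=-2.3562 (straight) → pose (0.3787, -2.6213, -2.3562)
step 2: θ'=-1.3562 (R=4.0000) → pose (-0.7011, -6.3016, -1.3562)
step 3: θ'=1.1438 (R=-1.4000) → pose (-3.3433, -6.0199, 1.1438)

(-3.3433, -6.0199, 1.1438)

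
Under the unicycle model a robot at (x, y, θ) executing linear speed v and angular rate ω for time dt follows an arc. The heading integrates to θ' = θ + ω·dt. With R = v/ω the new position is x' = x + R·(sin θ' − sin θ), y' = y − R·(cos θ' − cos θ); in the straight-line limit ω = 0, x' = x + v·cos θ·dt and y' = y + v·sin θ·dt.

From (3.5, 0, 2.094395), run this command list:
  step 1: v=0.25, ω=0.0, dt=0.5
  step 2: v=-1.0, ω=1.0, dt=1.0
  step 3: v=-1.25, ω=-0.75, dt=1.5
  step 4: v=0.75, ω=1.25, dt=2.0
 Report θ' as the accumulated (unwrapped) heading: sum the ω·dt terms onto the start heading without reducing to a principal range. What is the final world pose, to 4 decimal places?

step 1: θ'=2.0944 (straight) → pose (3.4375, 0.1083, 2.0944)
step 2: θ'=3.0944 (R=-1.0000) → pose (4.2563, -0.3906, 3.0944)
step 3: θ'=1.9694 (R=1.6667) → pose (5.7137, -1.4086, 1.9694)
step 4: θ'=4.4694 (R=0.6000) → pose (4.5784, -1.4971, 4.4694)

(4.5784, -1.4971, 4.4694)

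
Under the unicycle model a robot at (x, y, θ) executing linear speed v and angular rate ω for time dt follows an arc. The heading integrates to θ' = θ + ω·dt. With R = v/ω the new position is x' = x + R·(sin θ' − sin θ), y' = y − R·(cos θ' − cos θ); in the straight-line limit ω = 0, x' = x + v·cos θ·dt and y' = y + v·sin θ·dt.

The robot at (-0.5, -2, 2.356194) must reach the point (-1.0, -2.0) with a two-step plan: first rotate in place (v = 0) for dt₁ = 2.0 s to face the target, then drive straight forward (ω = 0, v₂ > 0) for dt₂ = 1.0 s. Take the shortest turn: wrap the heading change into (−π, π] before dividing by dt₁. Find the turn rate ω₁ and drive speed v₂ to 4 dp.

heading to target = atan2(-2−-2, -1−-0.5) = 3.1416
Δθ = wrap(3.1416 − 2.3562) = 0.7854; ω₁ = Δθ/dt₁ = 0.3927
distance = √((-1−-0.5)² + (-2−-2)²) = 0.5000; v₂ = distance/dt₂ = 0.5000

ω₁ = 0.3927, v₂ = 0.5000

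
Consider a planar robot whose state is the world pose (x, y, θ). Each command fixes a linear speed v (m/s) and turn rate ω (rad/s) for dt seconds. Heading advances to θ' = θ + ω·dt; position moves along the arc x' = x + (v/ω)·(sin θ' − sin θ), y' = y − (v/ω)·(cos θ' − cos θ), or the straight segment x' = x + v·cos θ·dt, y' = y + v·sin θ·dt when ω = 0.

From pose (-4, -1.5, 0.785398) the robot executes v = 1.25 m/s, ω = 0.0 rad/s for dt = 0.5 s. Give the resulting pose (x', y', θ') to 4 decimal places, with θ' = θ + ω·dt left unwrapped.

(-3.5581, -1.0581, 0.7854)

θ' = 0.7854 + 0.0·0.5 = 0.7854
ω = 0 → straight: x' = -4 + 1.25·cos(0.7854)·0.5 = -3.5581
y' = -1.5 + 1.25·sin(0.7854)·0.5 = -1.0581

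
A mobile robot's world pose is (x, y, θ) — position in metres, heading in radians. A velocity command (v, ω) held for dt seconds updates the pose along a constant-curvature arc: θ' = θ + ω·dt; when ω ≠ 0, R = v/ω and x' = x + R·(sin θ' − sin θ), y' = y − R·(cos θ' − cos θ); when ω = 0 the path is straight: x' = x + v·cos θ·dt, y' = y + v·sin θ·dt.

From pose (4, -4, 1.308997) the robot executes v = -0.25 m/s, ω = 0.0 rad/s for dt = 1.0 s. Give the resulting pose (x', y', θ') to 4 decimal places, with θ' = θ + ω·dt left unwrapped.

θ' = 1.3090 + 0.0·1.0 = 1.3090
ω = 0 → straight: x' = 4 + -0.25·cos(1.3090)·1.0 = 3.9353
y' = -4 + -0.25·sin(1.3090)·1.0 = -4.2415

(3.9353, -4.2415, 1.3090)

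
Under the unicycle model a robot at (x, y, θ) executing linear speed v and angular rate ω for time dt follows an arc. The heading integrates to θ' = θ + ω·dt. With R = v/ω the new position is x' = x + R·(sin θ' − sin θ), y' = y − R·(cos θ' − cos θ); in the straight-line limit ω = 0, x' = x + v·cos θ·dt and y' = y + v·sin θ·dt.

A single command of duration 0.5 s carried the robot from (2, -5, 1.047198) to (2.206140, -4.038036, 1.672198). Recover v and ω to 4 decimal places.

v = 2.0000, ω = 1.2500

Δθ = 1.672198 − 1.047198 = 0.625000
ω = Δθ/dt = 0.625000/0.5 = 1.2500
R = −Δy/(cos θ' − cos θ) = 1.6000
v = R·ω = 1.6000·1.2500 = 2.0000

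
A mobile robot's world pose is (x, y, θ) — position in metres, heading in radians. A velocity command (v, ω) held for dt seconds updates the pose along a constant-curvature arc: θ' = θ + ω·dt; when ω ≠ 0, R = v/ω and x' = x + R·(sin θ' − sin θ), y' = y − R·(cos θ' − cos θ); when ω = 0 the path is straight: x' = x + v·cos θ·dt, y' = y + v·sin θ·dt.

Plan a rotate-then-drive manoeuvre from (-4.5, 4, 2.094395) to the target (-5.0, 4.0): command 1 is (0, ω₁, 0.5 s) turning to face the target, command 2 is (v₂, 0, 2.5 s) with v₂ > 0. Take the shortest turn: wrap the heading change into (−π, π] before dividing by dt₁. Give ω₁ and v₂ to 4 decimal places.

heading to target = atan2(4−4, -5−-4.5) = 3.1416
Δθ = wrap(3.1416 − 2.0944) = 1.0472; ω₁ = Δθ/dt₁ = 2.0944
distance = √((-5−-4.5)² + (4−4)²) = 0.5000; v₂ = distance/dt₂ = 0.2000

ω₁ = 2.0944, v₂ = 0.2000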